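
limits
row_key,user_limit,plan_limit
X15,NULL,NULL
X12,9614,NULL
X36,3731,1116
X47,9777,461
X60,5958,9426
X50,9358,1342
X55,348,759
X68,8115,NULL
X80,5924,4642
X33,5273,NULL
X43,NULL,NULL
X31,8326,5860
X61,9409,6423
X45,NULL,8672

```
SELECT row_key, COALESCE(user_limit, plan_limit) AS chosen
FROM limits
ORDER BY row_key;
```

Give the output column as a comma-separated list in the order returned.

row_key=X12: user_limit=9614 → 9614
row_key=X15: user_limit=NULL, plan_limit=NULL (all NULL) → NULL
row_key=X31: user_limit=8326 → 8326
row_key=X33: user_limit=5273 → 5273
row_key=X36: user_limit=3731 → 3731
row_key=X43: user_limit=NULL, plan_limit=NULL (all NULL) → NULL
row_key=X45: user_limit=NULL, plan_limit=8672 → 8672
row_key=X47: user_limit=9777 → 9777
row_key=X50: user_limit=9358 → 9358
row_key=X55: user_limit=348 → 348
row_key=X60: user_limit=5958 → 5958
row_key=X61: user_limit=9409 → 9409
row_key=X68: user_limit=8115 → 8115
row_key=X80: user_limit=5924 → 5924

9614, NULL, 8326, 5273, 3731, NULL, 8672, 9777, 9358, 348, 5958, 9409, 8115, 5924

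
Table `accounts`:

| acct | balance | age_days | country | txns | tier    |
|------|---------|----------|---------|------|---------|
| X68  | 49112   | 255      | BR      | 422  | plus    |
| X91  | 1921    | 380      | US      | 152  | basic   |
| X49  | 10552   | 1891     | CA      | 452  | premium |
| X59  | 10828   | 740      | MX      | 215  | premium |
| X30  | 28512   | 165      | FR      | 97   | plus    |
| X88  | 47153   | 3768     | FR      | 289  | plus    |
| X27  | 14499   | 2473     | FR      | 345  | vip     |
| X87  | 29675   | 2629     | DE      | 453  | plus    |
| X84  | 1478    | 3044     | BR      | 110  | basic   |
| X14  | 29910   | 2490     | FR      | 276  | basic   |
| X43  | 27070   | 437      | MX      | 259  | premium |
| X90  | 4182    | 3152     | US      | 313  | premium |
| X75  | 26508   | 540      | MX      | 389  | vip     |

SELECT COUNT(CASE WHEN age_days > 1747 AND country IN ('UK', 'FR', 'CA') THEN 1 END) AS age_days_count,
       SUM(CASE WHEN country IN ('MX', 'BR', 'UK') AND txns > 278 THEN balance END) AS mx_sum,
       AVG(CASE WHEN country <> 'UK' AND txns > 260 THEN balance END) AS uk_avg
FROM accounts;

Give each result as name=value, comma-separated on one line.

[age_days_count: age_days > 1747 AND country IN ('UK', 'FR', 'CA')]
acct=X68: ✗
acct=X91: ✗
acct=X49: ✓ → 1
acct=X59: ✗
acct=X30: ✗
acct=X88: ✓ → 1
acct=X27: ✓ → 1
acct=X87: ✗
acct=X84: ✗
acct=X14: ✓ → 1
acct=X43: ✗
acct=X90: ✗
acct=X75: ✗
age_days_count = COUNT(1, 1, 1, 1) = 4
—
[mx_sum: country IN ('MX', 'BR', 'UK') AND txns > 278]
acct=X68: ✓ → 49112
acct=X91: ✗
acct=X49: ✗
acct=X59: ✗
acct=X30: ✗
acct=X88: ✗
acct=X27: ✗
acct=X87: ✗
acct=X84: ✗
acct=X14: ✗
acct=X43: ✗
acct=X90: ✗
acct=X75: ✓ → 26508
mx_sum = 49112 + 26508 = 75620
—
[uk_avg: country <> 'UK' AND txns > 260]
acct=X68: ✓ → 49112
acct=X91: ✗
acct=X49: ✓ → 10552
acct=X59: ✗
acct=X30: ✗
acct=X88: ✓ → 47153
acct=X27: ✓ → 14499
acct=X87: ✓ → 29675
acct=X84: ✗
acct=X14: ✓ → 29910
acct=X43: ✗
acct=X90: ✓ → 4182
acct=X75: ✓ → 26508
uk_avg = (49112 + 10552 + 47153 + 14499 + 29675 + 29910 + 4182 + 26508) / 8 = 26448.875

age_days_count=4, mx_sum=75620, uk_avg=26448.875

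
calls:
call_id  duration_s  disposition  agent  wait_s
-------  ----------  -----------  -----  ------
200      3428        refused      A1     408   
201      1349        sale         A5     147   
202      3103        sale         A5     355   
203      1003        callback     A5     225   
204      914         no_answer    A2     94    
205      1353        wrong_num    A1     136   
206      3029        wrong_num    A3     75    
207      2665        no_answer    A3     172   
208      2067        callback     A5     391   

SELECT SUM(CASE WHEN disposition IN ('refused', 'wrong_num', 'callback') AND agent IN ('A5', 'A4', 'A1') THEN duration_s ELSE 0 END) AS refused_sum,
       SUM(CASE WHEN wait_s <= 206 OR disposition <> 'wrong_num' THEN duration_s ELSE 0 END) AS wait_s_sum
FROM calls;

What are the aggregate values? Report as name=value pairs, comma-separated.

refused_sum=7851, wait_s_sum=18911

[refused_sum: disposition IN ('refused', 'wrong_num', 'callback') AND agent IN ('A5', 'A4', 'A1')]
call_id=200: ✓ → 3428
call_id=201: ✗
call_id=202: ✗
call_id=203: ✓ → 1003
call_id=204: ✗
call_id=205: ✓ → 1353
call_id=206: ✗
call_id=207: ✗
call_id=208: ✓ → 2067
refused_sum = 3428 + 1003 + 1353 + 2067 = 7851
—
[wait_s_sum: wait_s <= 206 OR disposition <> 'wrong_num']
call_id=200: ✓ → 3428
call_id=201: ✓ → 1349
call_id=202: ✓ → 3103
call_id=203: ✓ → 1003
call_id=204: ✓ → 914
call_id=205: ✓ → 1353
call_id=206: ✓ → 3029
call_id=207: ✓ → 2665
call_id=208: ✓ → 2067
wait_s_sum = 3428 + 1349 + 3103 + 1003 + 914 + 1353 + 3029 + 2665 + 2067 = 18911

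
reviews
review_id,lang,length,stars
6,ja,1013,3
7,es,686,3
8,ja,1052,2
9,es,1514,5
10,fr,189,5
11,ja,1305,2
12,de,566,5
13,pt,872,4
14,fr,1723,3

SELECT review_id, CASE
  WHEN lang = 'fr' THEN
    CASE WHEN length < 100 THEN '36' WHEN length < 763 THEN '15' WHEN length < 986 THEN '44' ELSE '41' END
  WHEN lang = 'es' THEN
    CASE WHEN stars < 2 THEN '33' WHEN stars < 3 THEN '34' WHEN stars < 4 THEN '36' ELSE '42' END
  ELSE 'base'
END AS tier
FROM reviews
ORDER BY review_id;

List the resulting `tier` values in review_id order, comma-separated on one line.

review_id=6: lang='ja' → outer ELSE → base
review_id=7: lang='es' → inner[stars < 4] → 36
review_id=8: lang='ja' → outer ELSE → base
review_id=9: lang='es' → inner[ELSE] → 42
review_id=10: lang='fr' → inner[length < 763] → 15
review_id=11: lang='ja' → outer ELSE → base
review_id=12: lang='de' → outer ELSE → base
review_id=13: lang='pt' → outer ELSE → base
review_id=14: lang='fr' → inner[ELSE] → 41

base, 36, base, 42, 15, base, base, base, 41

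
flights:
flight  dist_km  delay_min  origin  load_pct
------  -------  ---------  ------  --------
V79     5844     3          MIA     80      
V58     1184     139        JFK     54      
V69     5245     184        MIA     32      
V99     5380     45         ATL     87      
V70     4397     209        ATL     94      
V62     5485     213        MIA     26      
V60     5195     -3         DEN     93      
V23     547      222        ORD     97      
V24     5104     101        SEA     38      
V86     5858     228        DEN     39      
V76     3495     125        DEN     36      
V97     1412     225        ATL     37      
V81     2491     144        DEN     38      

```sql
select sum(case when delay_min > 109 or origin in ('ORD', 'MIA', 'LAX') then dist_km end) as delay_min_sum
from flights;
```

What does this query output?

flight=V79: ✓ → 5844
flight=V58: ✓ → 1184
flight=V69: ✓ → 5245
flight=V99: ✗
flight=V70: ✓ → 4397
flight=V62: ✓ → 5485
flight=V60: ✗
flight=V23: ✓ → 547
flight=V24: ✗
flight=V86: ✓ → 5858
flight=V76: ✓ → 3495
flight=V97: ✓ → 1412
flight=V81: ✓ → 2491
delay_min_sum = 5844 + 1184 + 5245 + 4397 + 5485 + 547 + 5858 + 3495 + 1412 + 2491 = 35958

35958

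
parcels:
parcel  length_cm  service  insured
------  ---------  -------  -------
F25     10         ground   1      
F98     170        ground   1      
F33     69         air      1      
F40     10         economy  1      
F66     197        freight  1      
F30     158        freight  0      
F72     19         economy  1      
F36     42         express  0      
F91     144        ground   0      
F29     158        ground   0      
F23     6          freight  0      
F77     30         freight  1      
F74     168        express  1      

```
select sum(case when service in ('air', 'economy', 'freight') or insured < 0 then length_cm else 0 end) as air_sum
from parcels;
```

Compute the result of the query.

489

parcel=F25: ✗
parcel=F98: ✗
parcel=F33: ✓ → 69
parcel=F40: ✓ → 10
parcel=F66: ✓ → 197
parcel=F30: ✓ → 158
parcel=F72: ✓ → 19
parcel=F36: ✗
parcel=F91: ✗
parcel=F29: ✗
parcel=F23: ✓ → 6
parcel=F77: ✓ → 30
parcel=F74: ✗
air_sum = 69 + 10 + 197 + 158 + 19 + 6 + 30 = 489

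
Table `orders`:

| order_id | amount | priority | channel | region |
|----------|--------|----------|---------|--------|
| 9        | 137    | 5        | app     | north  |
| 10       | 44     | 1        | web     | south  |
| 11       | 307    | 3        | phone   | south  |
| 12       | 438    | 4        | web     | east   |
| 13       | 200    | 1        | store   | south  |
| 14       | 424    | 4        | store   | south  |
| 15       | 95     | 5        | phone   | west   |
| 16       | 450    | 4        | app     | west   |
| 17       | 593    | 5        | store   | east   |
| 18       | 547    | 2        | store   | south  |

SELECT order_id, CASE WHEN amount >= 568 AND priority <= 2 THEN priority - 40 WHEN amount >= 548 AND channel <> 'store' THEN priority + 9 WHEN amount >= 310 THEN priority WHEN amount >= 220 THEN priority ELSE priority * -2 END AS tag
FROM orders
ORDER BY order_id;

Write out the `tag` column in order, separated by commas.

-10, -2, 3, 4, -2, 4, -10, 4, 5, 2

order_id=9: ELSE → -10
order_id=10: ELSE → -2
order_id=11: amount >= 220 → 3
order_id=12: amount >= 310 → 4
order_id=13: ELSE → -2
order_id=14: amount >= 310 → 4
order_id=15: ELSE → -10
order_id=16: amount >= 310 → 4
order_id=17: amount >= 310 → 5
order_id=18: amount >= 310 → 2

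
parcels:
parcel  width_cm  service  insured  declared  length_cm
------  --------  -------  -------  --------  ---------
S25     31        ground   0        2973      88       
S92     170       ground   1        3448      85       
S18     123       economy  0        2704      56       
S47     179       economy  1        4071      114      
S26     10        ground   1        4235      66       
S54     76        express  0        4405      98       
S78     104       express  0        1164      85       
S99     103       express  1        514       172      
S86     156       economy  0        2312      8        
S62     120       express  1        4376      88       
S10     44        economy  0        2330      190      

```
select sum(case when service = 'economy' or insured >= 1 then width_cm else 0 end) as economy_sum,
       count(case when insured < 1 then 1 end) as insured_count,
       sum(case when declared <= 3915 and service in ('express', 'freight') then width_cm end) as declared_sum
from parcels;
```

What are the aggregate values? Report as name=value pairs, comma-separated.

economy_sum=905, insured_count=6, declared_sum=207

[economy_sum: service = 'economy' or insured >= 1]
parcel=S25: ✗
parcel=S92: ✓ → 170
parcel=S18: ✓ → 123
parcel=S47: ✓ → 179
parcel=S26: ✓ → 10
parcel=S54: ✗
parcel=S78: ✗
parcel=S99: ✓ → 103
parcel=S86: ✓ → 156
parcel=S62: ✓ → 120
parcel=S10: ✓ → 44
economy_sum = 170 + 123 + 179 + 10 + 103 + 156 + 120 + 44 = 905
—
[insured_count: insured < 1]
parcel=S25: ✓ → 1
parcel=S92: ✗
parcel=S18: ✓ → 1
parcel=S47: ✗
parcel=S26: ✗
parcel=S54: ✓ → 1
parcel=S78: ✓ → 1
parcel=S99: ✗
parcel=S86: ✓ → 1
parcel=S62: ✗
parcel=S10: ✓ → 1
insured_count = COUNT(1, 1, 1, 1, 1, 1) = 6
—
[declared_sum: declared <= 3915 and service in ('express', 'freight')]
parcel=S25: ✗
parcel=S92: ✗
parcel=S18: ✗
parcel=S47: ✗
parcel=S26: ✗
parcel=S54: ✗
parcel=S78: ✓ → 104
parcel=S99: ✓ → 103
parcel=S86: ✗
parcel=S62: ✗
parcel=S10: ✗
declared_sum = 104 + 103 = 207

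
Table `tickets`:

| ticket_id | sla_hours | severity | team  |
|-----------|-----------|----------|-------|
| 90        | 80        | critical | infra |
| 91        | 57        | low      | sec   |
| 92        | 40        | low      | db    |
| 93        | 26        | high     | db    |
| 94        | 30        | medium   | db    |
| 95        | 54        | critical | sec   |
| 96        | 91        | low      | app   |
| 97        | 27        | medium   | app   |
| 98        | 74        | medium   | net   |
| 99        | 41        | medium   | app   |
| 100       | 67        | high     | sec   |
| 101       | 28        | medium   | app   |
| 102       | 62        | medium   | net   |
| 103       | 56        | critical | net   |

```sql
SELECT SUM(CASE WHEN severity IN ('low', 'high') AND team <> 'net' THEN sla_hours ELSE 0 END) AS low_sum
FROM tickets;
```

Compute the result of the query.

ticket_id=90: ✗
ticket_id=91: ✓ → 57
ticket_id=92: ✓ → 40
ticket_id=93: ✓ → 26
ticket_id=94: ✗
ticket_id=95: ✗
ticket_id=96: ✓ → 91
ticket_id=97: ✗
ticket_id=98: ✗
ticket_id=99: ✗
ticket_id=100: ✓ → 67
ticket_id=101: ✗
ticket_id=102: ✗
ticket_id=103: ✗
low_sum = 57 + 40 + 26 + 91 + 67 = 281

281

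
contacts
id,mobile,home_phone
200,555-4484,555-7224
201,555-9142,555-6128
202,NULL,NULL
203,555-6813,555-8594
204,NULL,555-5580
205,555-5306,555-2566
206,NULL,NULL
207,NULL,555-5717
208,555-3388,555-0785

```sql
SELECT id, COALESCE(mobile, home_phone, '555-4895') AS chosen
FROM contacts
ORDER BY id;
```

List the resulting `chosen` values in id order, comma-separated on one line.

id=200: mobile=555-4484 → 555-4484
id=201: mobile=555-9142 → 555-9142
id=202: mobile=NULL, home_phone=NULL, → literal 555-4895 → 555-4895
id=203: mobile=555-6813 → 555-6813
id=204: mobile=NULL, home_phone=555-5580 → 555-5580
id=205: mobile=555-5306 → 555-5306
id=206: mobile=NULL, home_phone=NULL, → literal 555-4895 → 555-4895
id=207: mobile=NULL, home_phone=555-5717 → 555-5717
id=208: mobile=555-3388 → 555-3388

555-4484, 555-9142, 555-4895, 555-6813, 555-5580, 555-5306, 555-4895, 555-5717, 555-3388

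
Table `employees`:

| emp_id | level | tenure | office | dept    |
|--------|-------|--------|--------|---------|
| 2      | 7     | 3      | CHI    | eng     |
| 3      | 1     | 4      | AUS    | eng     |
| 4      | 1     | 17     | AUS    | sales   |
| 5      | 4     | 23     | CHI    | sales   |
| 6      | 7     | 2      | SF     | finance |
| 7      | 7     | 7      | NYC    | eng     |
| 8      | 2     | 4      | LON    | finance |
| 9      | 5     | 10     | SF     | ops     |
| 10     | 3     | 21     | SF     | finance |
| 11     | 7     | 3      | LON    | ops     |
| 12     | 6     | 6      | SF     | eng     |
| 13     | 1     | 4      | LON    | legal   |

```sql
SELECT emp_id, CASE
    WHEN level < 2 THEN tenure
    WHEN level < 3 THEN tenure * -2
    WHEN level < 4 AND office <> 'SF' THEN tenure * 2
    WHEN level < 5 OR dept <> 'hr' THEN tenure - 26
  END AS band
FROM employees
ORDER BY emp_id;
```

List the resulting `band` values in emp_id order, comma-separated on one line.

emp_id=2: level < 5 OR dept <> 'hr' → -23
emp_id=3: level < 2 → 4
emp_id=4: level < 2 → 17
emp_id=5: level < 5 OR dept <> 'hr' → -3
emp_id=6: level < 5 OR dept <> 'hr' → -24
emp_id=7: level < 5 OR dept <> 'hr' → -19
emp_id=8: level < 3 → -8
emp_id=9: level < 5 OR dept <> 'hr' → -16
emp_id=10: level < 5 OR dept <> 'hr' → -5
emp_id=11: level < 5 OR dept <> 'hr' → -23
emp_id=12: level < 5 OR dept <> 'hr' → -20
emp_id=13: level < 2 → 4

-23, 4, 17, -3, -24, -19, -8, -16, -5, -23, -20, 4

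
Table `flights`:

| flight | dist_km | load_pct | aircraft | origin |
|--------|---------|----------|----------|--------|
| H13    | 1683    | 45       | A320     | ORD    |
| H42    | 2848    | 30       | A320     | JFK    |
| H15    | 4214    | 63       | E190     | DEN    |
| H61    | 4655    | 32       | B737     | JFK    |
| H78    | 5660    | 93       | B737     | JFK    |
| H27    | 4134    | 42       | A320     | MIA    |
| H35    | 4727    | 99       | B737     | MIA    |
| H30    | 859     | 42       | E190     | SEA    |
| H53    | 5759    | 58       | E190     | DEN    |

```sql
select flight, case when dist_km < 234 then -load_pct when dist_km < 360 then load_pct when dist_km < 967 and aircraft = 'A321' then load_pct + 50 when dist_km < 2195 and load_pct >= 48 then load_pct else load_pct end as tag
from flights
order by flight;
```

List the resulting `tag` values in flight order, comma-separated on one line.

45, 63, 42, 42, 99, 30, 58, 32, 93

flight=H13: ELSE → 45
flight=H15: ELSE → 63
flight=H27: ELSE → 42
flight=H30: ELSE → 42
flight=H35: ELSE → 99
flight=H42: ELSE → 30
flight=H53: ELSE → 58
flight=H61: ELSE → 32
flight=H78: ELSE → 93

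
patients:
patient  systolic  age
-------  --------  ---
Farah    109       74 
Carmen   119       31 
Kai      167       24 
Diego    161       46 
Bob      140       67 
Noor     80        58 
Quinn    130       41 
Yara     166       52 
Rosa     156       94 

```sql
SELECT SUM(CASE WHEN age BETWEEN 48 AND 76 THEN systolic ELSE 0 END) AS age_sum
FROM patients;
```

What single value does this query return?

patient=Farah: ✓ → 109
patient=Carmen: ✗
patient=Kai: ✗
patient=Diego: ✗
patient=Bob: ✓ → 140
patient=Noor: ✓ → 80
patient=Quinn: ✗
patient=Yara: ✓ → 166
patient=Rosa: ✗
age_sum = 109 + 140 + 80 + 166 = 495

495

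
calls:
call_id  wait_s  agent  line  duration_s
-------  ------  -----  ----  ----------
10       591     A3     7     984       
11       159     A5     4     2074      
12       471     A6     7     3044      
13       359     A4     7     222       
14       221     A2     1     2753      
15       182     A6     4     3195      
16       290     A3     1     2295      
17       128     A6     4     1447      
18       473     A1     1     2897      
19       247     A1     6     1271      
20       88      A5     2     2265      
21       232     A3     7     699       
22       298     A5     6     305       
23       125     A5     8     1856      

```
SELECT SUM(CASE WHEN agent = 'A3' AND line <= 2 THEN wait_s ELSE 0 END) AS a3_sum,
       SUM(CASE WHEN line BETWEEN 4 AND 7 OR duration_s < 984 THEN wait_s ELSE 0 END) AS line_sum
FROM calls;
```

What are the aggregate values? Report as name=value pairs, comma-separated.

[a3_sum: agent = 'A3' AND line <= 2]
call_id=10: ✗
call_id=11: ✗
call_id=12: ✗
call_id=13: ✗
call_id=14: ✗
call_id=15: ✗
call_id=16: ✓ → 290
call_id=17: ✗
call_id=18: ✗
call_id=19: ✗
call_id=20: ✗
call_id=21: ✗
call_id=22: ✗
call_id=23: ✗
a3_sum = 290
—
[line_sum: line BETWEEN 4 AND 7 OR duration_s < 984]
call_id=10: ✓ → 591
call_id=11: ✓ → 159
call_id=12: ✓ → 471
call_id=13: ✓ → 359
call_id=14: ✗
call_id=15: ✓ → 182
call_id=16: ✗
call_id=17: ✓ → 128
call_id=18: ✗
call_id=19: ✓ → 247
call_id=20: ✗
call_id=21: ✓ → 232
call_id=22: ✓ → 298
call_id=23: ✗
line_sum = 591 + 159 + 471 + 359 + 182 + 128 + 247 + 232 + 298 = 2667

a3_sum=290, line_sum=2667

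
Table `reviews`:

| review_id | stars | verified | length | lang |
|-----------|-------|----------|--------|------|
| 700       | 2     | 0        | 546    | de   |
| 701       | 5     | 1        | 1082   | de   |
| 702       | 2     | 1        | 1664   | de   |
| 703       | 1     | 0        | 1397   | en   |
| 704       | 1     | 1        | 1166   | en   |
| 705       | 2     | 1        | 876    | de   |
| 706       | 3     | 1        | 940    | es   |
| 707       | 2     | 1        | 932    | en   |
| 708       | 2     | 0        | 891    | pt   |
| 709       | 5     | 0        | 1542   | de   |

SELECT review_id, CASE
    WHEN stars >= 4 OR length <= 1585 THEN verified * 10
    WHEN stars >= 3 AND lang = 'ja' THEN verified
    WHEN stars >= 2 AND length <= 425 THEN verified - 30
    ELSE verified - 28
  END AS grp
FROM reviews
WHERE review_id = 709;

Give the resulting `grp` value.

review_id = 709: stars=5, verified=0, length=1542, lang=de.
stars >= 4 OR length <= 1585 → true → 0

0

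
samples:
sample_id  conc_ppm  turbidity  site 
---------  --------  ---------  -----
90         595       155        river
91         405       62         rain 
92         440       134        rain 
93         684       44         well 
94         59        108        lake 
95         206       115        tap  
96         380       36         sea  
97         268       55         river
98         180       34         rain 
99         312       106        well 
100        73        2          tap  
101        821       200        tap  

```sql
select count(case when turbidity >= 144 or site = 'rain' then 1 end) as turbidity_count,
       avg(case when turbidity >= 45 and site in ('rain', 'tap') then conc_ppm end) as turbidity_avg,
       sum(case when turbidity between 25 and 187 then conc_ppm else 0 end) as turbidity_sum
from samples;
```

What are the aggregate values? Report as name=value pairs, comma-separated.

turbidity_count=5, turbidity_avg=468, turbidity_sum=3529

[turbidity_count: turbidity >= 144 or site = 'rain']
sample_id=90: ✓ → 1
sample_id=91: ✓ → 1
sample_id=92: ✓ → 1
sample_id=93: ✗
sample_id=94: ✗
sample_id=95: ✗
sample_id=96: ✗
sample_id=97: ✗
sample_id=98: ✓ → 1
sample_id=99: ✗
sample_id=100: ✗
sample_id=101: ✓ → 1
turbidity_count = COUNT(1, 1, 1, 1, 1) = 5
—
[turbidity_avg: turbidity >= 45 and site in ('rain', 'tap')]
sample_id=90: ✗
sample_id=91: ✓ → 405
sample_id=92: ✓ → 440
sample_id=93: ✗
sample_id=94: ✗
sample_id=95: ✓ → 206
sample_id=96: ✗
sample_id=97: ✗
sample_id=98: ✗
sample_id=99: ✗
sample_id=100: ✗
sample_id=101: ✓ → 821
turbidity_avg = (405 + 440 + 206 + 821) / 4 = 468
—
[turbidity_sum: turbidity between 25 and 187]
sample_id=90: ✓ → 595
sample_id=91: ✓ → 405
sample_id=92: ✓ → 440
sample_id=93: ✓ → 684
sample_id=94: ✓ → 59
sample_id=95: ✓ → 206
sample_id=96: ✓ → 380
sample_id=97: ✓ → 268
sample_id=98: ✓ → 180
sample_id=99: ✓ → 312
sample_id=100: ✗
sample_id=101: ✗
turbidity_sum = 595 + 405 + 440 + 684 + 59 + 206 + 380 + 268 + 180 + 312 = 3529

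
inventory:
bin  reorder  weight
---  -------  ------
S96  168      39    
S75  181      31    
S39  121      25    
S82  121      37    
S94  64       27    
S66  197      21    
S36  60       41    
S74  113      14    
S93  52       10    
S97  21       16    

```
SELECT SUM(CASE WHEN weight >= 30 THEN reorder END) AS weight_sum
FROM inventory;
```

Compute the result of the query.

530

bin=S96: ✓ → 168
bin=S75: ✓ → 181
bin=S39: ✗
bin=S82: ✓ → 121
bin=S94: ✗
bin=S66: ✗
bin=S36: ✓ → 60
bin=S74: ✗
bin=S93: ✗
bin=S97: ✗
weight_sum = 168 + 181 + 121 + 60 = 530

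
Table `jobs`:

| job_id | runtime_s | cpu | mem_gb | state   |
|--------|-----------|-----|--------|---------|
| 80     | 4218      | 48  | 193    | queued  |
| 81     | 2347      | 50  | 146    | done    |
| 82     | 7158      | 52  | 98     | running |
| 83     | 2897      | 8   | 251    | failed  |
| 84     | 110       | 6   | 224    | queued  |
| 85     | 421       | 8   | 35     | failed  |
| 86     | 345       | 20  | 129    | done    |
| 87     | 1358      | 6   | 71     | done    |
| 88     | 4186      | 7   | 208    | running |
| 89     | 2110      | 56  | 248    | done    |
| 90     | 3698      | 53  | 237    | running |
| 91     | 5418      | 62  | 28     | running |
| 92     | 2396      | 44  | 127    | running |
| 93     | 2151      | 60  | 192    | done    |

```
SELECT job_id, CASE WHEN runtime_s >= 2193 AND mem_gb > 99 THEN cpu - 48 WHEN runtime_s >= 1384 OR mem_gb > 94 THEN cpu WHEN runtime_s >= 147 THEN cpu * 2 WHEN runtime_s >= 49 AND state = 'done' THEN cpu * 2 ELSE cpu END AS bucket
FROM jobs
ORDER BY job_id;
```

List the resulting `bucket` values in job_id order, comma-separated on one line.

job_id=80: runtime_s >= 2193 AND mem_gb > 99 → 0
job_id=81: runtime_s >= 2193 AND mem_gb > 99 → 2
job_id=82: runtime_s >= 1384 OR mem_gb > 94 → 52
job_id=83: runtime_s >= 2193 AND mem_gb > 99 → -40
job_id=84: runtime_s >= 1384 OR mem_gb > 94 → 6
job_id=85: runtime_s >= 147 → 16
job_id=86: runtime_s >= 1384 OR mem_gb > 94 → 20
job_id=87: runtime_s >= 147 → 12
job_id=88: runtime_s >= 2193 AND mem_gb > 99 → -41
job_id=89: runtime_s >= 1384 OR mem_gb > 94 → 56
job_id=90: runtime_s >= 2193 AND mem_gb > 99 → 5
job_id=91: runtime_s >= 1384 OR mem_gb > 94 → 62
job_id=92: runtime_s >= 2193 AND mem_gb > 99 → -4
job_id=93: runtime_s >= 1384 OR mem_gb > 94 → 60

0, 2, 52, -40, 6, 16, 20, 12, -41, 56, 5, 62, -4, 60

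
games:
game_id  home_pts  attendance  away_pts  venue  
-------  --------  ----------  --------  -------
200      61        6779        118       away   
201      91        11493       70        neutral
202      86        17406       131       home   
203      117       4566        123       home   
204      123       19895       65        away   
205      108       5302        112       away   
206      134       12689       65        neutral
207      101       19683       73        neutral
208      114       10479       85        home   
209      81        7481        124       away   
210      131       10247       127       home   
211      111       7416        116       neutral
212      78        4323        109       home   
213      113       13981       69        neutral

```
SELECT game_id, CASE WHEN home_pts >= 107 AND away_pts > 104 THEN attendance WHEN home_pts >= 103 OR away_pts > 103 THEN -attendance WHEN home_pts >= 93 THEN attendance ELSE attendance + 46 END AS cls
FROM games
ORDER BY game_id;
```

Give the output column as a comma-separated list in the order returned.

game_id=200: home_pts >= 103 OR away_pts > 103 → -6779
game_id=201: ELSE → 11539
game_id=202: home_pts >= 103 OR away_pts > 103 → -17406
game_id=203: home_pts >= 107 AND away_pts > 104 → 4566
game_id=204: home_pts >= 103 OR away_pts > 103 → -19895
game_id=205: home_pts >= 107 AND away_pts > 104 → 5302
game_id=206: home_pts >= 103 OR away_pts > 103 → -12689
game_id=207: home_pts >= 93 → 19683
game_id=208: home_pts >= 103 OR away_pts > 103 → -10479
game_id=209: home_pts >= 103 OR away_pts > 103 → -7481
game_id=210: home_pts >= 107 AND away_pts > 104 → 10247
game_id=211: home_pts >= 107 AND away_pts > 104 → 7416
game_id=212: home_pts >= 103 OR away_pts > 103 → -4323
game_id=213: home_pts >= 103 OR away_pts > 103 → -13981

-6779, 11539, -17406, 4566, -19895, 5302, -12689, 19683, -10479, -7481, 10247, 7416, -4323, -13981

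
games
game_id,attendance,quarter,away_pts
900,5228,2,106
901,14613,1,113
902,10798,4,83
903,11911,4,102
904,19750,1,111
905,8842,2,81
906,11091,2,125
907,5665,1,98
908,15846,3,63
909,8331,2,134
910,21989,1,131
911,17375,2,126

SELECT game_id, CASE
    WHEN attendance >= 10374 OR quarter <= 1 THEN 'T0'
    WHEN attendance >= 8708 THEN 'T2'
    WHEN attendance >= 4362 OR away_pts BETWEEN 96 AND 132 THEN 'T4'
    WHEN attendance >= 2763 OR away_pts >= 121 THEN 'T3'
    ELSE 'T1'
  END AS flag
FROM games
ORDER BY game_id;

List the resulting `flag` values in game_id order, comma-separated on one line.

T4, T0, T0, T0, T0, T2, T0, T0, T0, T4, T0, T0

game_id=900: attendance >= 4362 OR away_pts BETWEEN 96 AND 132 → T4
game_id=901: attendance >= 10374 OR quarter <= 1 → T0
game_id=902: attendance >= 10374 OR quarter <= 1 → T0
game_id=903: attendance >= 10374 OR quarter <= 1 → T0
game_id=904: attendance >= 10374 OR quarter <= 1 → T0
game_id=905: attendance >= 8708 → T2
game_id=906: attendance >= 10374 OR quarter <= 1 → T0
game_id=907: attendance >= 10374 OR quarter <= 1 → T0
game_id=908: attendance >= 10374 OR quarter <= 1 → T0
game_id=909: attendance >= 4362 OR away_pts BETWEEN 96 AND 132 → T4
game_id=910: attendance >= 10374 OR quarter <= 1 → T0
game_id=911: attendance >= 10374 OR quarter <= 1 → T0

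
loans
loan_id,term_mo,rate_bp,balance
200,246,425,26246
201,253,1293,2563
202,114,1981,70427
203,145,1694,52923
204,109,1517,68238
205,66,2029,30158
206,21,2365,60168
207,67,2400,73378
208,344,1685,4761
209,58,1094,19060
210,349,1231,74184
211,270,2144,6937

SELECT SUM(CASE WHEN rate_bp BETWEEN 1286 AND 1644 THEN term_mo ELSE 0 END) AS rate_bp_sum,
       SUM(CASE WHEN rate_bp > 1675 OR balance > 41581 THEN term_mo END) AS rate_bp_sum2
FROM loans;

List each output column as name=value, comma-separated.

[rate_bp_sum: rate_bp BETWEEN 1286 AND 1644]
loan_id=200: ✗
loan_id=201: ✓ → 253
loan_id=202: ✗
loan_id=203: ✗
loan_id=204: ✓ → 109
loan_id=205: ✗
loan_id=206: ✗
loan_id=207: ✗
loan_id=208: ✗
loan_id=209: ✗
loan_id=210: ✗
loan_id=211: ✗
rate_bp_sum = 253 + 109 = 362
—
[rate_bp_sum2: rate_bp > 1675 OR balance > 41581]
loan_id=200: ✗
loan_id=201: ✗
loan_id=202: ✓ → 114
loan_id=203: ✓ → 145
loan_id=204: ✓ → 109
loan_id=205: ✓ → 66
loan_id=206: ✓ → 21
loan_id=207: ✓ → 67
loan_id=208: ✓ → 344
loan_id=209: ✗
loan_id=210: ✓ → 349
loan_id=211: ✓ → 270
rate_bp_sum2 = 114 + 145 + 109 + 66 + 21 + 67 + 344 + 349 + 270 = 1485

rate_bp_sum=362, rate_bp_sum2=1485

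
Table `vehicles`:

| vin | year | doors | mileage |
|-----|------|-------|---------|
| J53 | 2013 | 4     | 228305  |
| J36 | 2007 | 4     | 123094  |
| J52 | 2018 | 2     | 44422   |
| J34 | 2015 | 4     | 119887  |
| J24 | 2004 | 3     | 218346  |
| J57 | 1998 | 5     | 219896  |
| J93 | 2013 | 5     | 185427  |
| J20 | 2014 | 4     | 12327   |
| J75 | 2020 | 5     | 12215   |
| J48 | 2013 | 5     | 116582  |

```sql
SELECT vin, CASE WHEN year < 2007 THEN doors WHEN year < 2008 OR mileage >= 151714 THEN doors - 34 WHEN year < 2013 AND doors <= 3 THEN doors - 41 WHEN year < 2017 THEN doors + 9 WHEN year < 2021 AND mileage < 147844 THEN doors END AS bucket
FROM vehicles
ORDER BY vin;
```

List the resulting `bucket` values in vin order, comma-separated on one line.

vin=J20: year < 2017 → 13
vin=J24: year < 2007 → 3
vin=J34: year < 2017 → 13
vin=J36: year < 2008 OR mileage >= 151714 → -30
vin=J48: year < 2017 → 14
vin=J52: year < 2021 AND mileage < 147844 → 2
vin=J53: year < 2008 OR mileage >= 151714 → -30
vin=J57: year < 2007 → 5
vin=J75: year < 2021 AND mileage < 147844 → 5
vin=J93: year < 2008 OR mileage >= 151714 → -29

13, 3, 13, -30, 14, 2, -30, 5, 5, -29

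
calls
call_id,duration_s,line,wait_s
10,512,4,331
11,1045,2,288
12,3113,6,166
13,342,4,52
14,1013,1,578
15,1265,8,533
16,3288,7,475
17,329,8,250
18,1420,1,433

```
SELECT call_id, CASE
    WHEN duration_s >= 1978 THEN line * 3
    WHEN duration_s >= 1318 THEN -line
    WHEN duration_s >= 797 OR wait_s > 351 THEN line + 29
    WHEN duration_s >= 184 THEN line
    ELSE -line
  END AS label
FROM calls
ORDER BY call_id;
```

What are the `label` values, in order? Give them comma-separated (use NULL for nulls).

4, 31, 18, 4, 30, 37, 21, 8, -1

call_id=10: duration_s >= 184 → 4
call_id=11: duration_s >= 797 OR wait_s > 351 → 31
call_id=12: duration_s >= 1978 → 18
call_id=13: duration_s >= 184 → 4
call_id=14: duration_s >= 797 OR wait_s > 351 → 30
call_id=15: duration_s >= 797 OR wait_s > 351 → 37
call_id=16: duration_s >= 1978 → 21
call_id=17: duration_s >= 184 → 8
call_id=18: duration_s >= 1318 → -1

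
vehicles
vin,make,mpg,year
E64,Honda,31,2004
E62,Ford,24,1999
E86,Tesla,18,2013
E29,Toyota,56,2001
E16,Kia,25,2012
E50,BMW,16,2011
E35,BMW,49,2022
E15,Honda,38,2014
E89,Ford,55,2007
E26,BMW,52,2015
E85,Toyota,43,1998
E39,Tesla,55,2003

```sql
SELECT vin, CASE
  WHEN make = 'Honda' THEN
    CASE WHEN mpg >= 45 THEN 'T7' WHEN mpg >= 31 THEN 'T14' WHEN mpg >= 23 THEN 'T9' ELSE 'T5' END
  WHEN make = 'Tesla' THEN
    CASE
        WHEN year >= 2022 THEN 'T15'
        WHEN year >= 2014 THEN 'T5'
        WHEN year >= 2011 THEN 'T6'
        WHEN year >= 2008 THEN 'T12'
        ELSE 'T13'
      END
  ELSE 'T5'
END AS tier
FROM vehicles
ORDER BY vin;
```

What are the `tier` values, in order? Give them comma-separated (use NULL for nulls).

T14, T5, T5, T5, T5, T13, T5, T5, T14, T5, T6, T5

vin=E15: make='Honda' → inner[mpg >= 31] → T14
vin=E16: make='Kia' → outer ELSE → T5
vin=E26: make='BMW' → outer ELSE → T5
vin=E29: make='Toyota' → outer ELSE → T5
vin=E35: make='BMW' → outer ELSE → T5
vin=E39: make='Tesla' → inner[ELSE] → T13
vin=E50: make='BMW' → outer ELSE → T5
vin=E62: make='Ford' → outer ELSE → T5
vin=E64: make='Honda' → inner[mpg >= 31] → T14
vin=E85: make='Toyota' → outer ELSE → T5
vin=E86: make='Tesla' → inner[year >= 2011] → T6
vin=E89: make='Ford' → outer ELSE → T5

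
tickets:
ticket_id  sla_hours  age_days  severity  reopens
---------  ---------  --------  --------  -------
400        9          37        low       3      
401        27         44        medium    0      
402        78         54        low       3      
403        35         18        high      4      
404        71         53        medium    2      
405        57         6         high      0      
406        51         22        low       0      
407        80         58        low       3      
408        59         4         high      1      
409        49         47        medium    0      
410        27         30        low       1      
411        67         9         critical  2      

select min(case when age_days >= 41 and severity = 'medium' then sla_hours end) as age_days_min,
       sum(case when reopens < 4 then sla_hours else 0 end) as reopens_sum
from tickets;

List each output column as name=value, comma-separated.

[age_days_min: age_days >= 41 and severity = 'medium']
ticket_id=400: ✗
ticket_id=401: ✓ → 27
ticket_id=402: ✗
ticket_id=403: ✗
ticket_id=404: ✓ → 71
ticket_id=405: ✗
ticket_id=406: ✗
ticket_id=407: ✗
ticket_id=408: ✗
ticket_id=409: ✓ → 49
ticket_id=410: ✗
ticket_id=411: ✗
age_days_min = MIN(27, 71, 49) = 27
—
[reopens_sum: reopens < 4]
ticket_id=400: ✓ → 9
ticket_id=401: ✓ → 27
ticket_id=402: ✓ → 78
ticket_id=403: ✗
ticket_id=404: ✓ → 71
ticket_id=405: ✓ → 57
ticket_id=406: ✓ → 51
ticket_id=407: ✓ → 80
ticket_id=408: ✓ → 59
ticket_id=409: ✓ → 49
ticket_id=410: ✓ → 27
ticket_id=411: ✓ → 67
reopens_sum = 9 + 27 + 78 + 71 + 57 + 51 + 80 + 59 + 49 + 27 + 67 = 575

age_days_min=27, reopens_sum=575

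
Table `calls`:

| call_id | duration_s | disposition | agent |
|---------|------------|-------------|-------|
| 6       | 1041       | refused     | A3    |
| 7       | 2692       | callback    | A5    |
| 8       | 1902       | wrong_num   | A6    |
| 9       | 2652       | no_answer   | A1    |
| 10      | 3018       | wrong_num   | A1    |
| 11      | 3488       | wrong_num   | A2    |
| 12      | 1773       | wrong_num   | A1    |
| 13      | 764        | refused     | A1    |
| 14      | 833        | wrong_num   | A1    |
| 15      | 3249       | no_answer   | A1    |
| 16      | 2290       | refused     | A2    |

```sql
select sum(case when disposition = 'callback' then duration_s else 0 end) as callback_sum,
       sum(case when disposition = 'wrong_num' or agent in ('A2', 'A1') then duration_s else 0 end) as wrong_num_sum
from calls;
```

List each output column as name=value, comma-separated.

callback_sum=2692, wrong_num_sum=19969

[callback_sum: disposition = 'callback']
call_id=6: ✗
call_id=7: ✓ → 2692
call_id=8: ✗
call_id=9: ✗
call_id=10: ✗
call_id=11: ✗
call_id=12: ✗
call_id=13: ✗
call_id=14: ✗
call_id=15: ✗
call_id=16: ✗
callback_sum = 2692
—
[wrong_num_sum: disposition = 'wrong_num' or agent in ('A2', 'A1')]
call_id=6: ✗
call_id=7: ✗
call_id=8: ✓ → 1902
call_id=9: ✓ → 2652
call_id=10: ✓ → 3018
call_id=11: ✓ → 3488
call_id=12: ✓ → 1773
call_id=13: ✓ → 764
call_id=14: ✓ → 833
call_id=15: ✓ → 3249
call_id=16: ✓ → 2290
wrong_num_sum = 1902 + 2652 + 3018 + 3488 + 1773 + 764 + 833 + 3249 + 2290 = 19969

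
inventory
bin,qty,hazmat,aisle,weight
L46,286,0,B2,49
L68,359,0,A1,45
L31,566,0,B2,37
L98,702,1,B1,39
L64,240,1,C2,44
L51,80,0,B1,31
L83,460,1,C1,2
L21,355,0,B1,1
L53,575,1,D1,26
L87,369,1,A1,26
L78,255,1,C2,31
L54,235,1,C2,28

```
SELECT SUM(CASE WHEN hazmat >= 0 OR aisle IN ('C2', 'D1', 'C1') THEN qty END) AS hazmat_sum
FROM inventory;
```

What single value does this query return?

4482

bin=L46: ✓ → 286
bin=L68: ✓ → 359
bin=L31: ✓ → 566
bin=L98: ✓ → 702
bin=L64: ✓ → 240
bin=L51: ✓ → 80
bin=L83: ✓ → 460
bin=L21: ✓ → 355
bin=L53: ✓ → 575
bin=L87: ✓ → 369
bin=L78: ✓ → 255
bin=L54: ✓ → 235
hazmat_sum = 286 + 359 + 566 + 702 + 240 + 80 + 460 + 355 + 575 + 369 + 255 + 235 = 4482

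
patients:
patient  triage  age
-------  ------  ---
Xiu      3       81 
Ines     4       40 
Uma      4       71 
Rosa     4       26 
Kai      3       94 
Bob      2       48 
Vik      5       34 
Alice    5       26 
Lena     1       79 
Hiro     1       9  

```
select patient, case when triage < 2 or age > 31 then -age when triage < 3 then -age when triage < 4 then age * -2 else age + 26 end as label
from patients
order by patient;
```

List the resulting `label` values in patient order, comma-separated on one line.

52, -48, -9, -40, -94, -79, 52, -71, -34, -81

patient=Alice: ELSE → 52
patient=Bob: triage < 2 or age > 31 → -48
patient=Hiro: triage < 2 or age > 31 → -9
patient=Ines: triage < 2 or age > 31 → -40
patient=Kai: triage < 2 or age > 31 → -94
patient=Lena: triage < 2 or age > 31 → -79
patient=Rosa: ELSE → 52
patient=Uma: triage < 2 or age > 31 → -71
patient=Vik: triage < 2 or age > 31 → -34
patient=Xiu: triage < 2 or age > 31 → -81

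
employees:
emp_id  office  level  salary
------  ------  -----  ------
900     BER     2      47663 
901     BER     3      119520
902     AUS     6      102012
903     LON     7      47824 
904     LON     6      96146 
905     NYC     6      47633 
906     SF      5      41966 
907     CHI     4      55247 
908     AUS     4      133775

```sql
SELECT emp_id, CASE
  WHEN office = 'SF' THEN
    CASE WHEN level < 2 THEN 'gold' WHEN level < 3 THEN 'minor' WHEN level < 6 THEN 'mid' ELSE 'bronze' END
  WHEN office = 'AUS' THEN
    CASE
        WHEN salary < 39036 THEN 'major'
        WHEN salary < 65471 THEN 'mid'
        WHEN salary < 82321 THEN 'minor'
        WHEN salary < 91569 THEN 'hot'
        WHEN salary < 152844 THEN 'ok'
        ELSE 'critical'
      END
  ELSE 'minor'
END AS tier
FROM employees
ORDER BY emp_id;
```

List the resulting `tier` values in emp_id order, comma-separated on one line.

minor, minor, ok, minor, minor, minor, mid, minor, ok

emp_id=900: office='BER' → outer ELSE → minor
emp_id=901: office='BER' → outer ELSE → minor
emp_id=902: office='AUS' → inner[salary < 152844] → ok
emp_id=903: office='LON' → outer ELSE → minor
emp_id=904: office='LON' → outer ELSE → minor
emp_id=905: office='NYC' → outer ELSE → minor
emp_id=906: office='SF' → inner[level < 6] → mid
emp_id=907: office='CHI' → outer ELSE → minor
emp_id=908: office='AUS' → inner[salary < 152844] → ok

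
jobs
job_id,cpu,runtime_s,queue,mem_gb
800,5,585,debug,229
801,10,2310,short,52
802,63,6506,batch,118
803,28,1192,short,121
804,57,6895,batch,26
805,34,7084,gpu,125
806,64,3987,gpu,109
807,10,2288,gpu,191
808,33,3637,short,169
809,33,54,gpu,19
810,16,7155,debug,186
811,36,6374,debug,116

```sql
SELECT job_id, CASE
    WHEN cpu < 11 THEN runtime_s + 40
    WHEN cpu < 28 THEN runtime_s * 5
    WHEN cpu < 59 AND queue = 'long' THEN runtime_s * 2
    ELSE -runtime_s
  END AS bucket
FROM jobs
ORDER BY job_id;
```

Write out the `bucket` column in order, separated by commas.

job_id=800: cpu < 11 → 625
job_id=801: cpu < 11 → 2350
job_id=802: ELSE → -6506
job_id=803: ELSE → -1192
job_id=804: ELSE → -6895
job_id=805: ELSE → -7084
job_id=806: ELSE → -3987
job_id=807: cpu < 11 → 2328
job_id=808: ELSE → -3637
job_id=809: ELSE → -54
job_id=810: cpu < 28 → 35775
job_id=811: ELSE → -6374

625, 2350, -6506, -1192, -6895, -7084, -3987, 2328, -3637, -54, 35775, -6374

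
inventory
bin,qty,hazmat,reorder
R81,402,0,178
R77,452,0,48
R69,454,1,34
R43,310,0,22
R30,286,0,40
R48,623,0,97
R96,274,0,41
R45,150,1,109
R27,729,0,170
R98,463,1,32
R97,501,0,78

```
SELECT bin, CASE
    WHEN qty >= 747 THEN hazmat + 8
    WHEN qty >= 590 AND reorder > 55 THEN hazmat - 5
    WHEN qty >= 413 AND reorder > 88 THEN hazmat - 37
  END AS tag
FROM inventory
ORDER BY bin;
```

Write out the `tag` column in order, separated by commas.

-5, NULL, NULL, NULL, -5, NULL, NULL, NULL, NULL, NULL, NULL

bin=R27: qty >= 590 AND reorder > 55 → -5
bin=R30: (no match → NULL) → NULL
bin=R43: (no match → NULL) → NULL
bin=R45: (no match → NULL) → NULL
bin=R48: qty >= 590 AND reorder > 55 → -5
bin=R69: (no match → NULL) → NULL
bin=R77: (no match → NULL) → NULL
bin=R81: (no match → NULL) → NULL
bin=R96: (no match → NULL) → NULL
bin=R97: (no match → NULL) → NULL
bin=R98: (no match → NULL) → NULL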